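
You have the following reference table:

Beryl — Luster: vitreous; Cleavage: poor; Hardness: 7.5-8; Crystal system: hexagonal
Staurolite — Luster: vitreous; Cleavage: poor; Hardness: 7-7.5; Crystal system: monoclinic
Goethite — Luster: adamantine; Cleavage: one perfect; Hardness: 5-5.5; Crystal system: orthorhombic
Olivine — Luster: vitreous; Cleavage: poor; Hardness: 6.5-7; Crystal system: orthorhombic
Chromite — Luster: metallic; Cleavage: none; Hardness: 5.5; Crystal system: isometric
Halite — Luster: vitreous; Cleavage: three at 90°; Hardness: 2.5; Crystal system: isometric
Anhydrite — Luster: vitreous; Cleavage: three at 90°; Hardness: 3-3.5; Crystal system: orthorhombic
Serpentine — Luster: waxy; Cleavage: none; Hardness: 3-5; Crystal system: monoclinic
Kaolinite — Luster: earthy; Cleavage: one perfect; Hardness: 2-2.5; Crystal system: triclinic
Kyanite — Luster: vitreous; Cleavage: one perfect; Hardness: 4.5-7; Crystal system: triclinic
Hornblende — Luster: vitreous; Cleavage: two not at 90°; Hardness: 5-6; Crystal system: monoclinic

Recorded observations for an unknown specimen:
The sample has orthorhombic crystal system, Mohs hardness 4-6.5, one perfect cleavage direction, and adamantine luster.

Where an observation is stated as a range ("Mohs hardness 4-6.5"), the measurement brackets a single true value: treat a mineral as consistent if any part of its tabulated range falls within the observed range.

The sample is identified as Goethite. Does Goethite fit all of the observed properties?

Orthorhombic crystal system — is consistent with Goethite (orthorhombic system).
Mohs hardness 4-6.5 — is consistent with Goethite (hardness 5-5.5).
One perfect cleavage direction — is consistent with Goethite (cleavage one perfect).
Adamantine luster — is consistent with Goethite (adamantine luster).
Every observed property is compatible with the reference values for Goethite.

Consistent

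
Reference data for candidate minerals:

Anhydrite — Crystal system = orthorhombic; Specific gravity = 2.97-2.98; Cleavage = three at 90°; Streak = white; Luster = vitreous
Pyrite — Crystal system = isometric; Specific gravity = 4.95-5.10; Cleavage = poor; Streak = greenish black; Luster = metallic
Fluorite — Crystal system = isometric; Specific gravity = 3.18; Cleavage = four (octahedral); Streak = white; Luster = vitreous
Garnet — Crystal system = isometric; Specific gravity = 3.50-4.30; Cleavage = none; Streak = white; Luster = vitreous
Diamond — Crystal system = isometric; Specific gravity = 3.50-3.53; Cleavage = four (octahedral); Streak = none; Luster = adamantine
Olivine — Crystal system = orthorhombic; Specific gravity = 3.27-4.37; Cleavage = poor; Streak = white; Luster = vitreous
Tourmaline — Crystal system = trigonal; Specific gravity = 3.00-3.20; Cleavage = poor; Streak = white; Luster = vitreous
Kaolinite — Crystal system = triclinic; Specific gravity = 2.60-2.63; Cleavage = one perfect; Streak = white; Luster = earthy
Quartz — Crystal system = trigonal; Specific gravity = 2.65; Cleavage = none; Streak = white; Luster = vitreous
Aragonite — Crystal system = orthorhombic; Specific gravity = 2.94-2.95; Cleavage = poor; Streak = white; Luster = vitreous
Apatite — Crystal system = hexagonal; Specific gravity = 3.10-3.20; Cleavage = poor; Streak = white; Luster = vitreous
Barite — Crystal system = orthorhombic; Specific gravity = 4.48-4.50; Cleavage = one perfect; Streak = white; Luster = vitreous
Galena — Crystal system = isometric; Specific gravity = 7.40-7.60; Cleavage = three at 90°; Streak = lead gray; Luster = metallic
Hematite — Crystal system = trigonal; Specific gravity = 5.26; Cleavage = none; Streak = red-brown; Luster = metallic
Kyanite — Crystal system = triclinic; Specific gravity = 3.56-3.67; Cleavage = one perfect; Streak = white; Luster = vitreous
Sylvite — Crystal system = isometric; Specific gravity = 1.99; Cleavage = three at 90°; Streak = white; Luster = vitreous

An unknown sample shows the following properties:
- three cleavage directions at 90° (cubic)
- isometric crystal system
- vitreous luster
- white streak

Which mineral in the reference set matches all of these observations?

Three cleavage directions at 90° (cubic) — leaves Anhydrite, Galena, Sylvite.
Isometric crystal system is inconsistent with Anhydrite.
Vitreous luster eliminates Galena.
White streak — all remaining candidates fit.
The only mineral consistent with every observation is Sylvite.

Sylvite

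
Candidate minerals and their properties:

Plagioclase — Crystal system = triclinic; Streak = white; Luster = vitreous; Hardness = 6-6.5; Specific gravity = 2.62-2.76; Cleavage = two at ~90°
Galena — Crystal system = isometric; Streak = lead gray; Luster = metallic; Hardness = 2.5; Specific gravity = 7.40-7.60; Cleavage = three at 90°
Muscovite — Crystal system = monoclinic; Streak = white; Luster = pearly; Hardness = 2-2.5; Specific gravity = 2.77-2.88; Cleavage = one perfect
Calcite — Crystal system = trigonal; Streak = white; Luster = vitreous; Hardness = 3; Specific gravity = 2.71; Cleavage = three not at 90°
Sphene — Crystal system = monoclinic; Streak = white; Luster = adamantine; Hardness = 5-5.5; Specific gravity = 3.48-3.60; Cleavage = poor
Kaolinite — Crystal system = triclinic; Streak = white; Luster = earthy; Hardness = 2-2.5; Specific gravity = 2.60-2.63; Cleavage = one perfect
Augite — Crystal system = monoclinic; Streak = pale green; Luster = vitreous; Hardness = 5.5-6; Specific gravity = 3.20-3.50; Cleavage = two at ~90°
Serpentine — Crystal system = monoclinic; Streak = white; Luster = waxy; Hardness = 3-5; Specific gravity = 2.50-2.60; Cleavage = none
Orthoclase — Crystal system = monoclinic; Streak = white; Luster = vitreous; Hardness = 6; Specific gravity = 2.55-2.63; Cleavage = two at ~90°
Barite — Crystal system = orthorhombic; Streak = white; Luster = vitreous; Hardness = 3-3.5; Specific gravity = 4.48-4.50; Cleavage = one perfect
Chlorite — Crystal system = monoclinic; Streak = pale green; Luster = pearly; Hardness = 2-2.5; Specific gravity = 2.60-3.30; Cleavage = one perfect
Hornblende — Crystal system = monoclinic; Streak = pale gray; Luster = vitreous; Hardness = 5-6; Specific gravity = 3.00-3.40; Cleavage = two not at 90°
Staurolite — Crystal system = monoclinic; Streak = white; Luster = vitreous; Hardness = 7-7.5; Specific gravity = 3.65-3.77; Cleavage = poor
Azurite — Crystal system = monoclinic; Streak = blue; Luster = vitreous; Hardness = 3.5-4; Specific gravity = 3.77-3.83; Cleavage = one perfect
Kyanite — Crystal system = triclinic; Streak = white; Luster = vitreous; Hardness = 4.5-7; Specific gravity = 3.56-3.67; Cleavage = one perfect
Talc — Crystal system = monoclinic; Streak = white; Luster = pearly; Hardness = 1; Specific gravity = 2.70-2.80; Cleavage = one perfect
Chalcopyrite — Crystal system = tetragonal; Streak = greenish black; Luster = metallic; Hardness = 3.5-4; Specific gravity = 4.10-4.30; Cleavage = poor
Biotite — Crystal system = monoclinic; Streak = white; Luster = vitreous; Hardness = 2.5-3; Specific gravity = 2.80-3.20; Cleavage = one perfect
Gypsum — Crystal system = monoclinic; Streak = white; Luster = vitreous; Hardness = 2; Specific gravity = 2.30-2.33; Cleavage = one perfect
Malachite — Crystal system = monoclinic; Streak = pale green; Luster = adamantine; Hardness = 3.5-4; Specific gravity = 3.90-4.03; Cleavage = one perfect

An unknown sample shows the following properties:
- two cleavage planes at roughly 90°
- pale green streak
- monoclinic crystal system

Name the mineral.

Augite

Two cleavage planes at roughly 90° — Plagioclase, Augite, Orthoclase remain.
Pale green streak — narrows the field to Augite.
Monoclinic crystal system — consistent with all remaining minerals.
The only mineral consistent with every observation is Augite.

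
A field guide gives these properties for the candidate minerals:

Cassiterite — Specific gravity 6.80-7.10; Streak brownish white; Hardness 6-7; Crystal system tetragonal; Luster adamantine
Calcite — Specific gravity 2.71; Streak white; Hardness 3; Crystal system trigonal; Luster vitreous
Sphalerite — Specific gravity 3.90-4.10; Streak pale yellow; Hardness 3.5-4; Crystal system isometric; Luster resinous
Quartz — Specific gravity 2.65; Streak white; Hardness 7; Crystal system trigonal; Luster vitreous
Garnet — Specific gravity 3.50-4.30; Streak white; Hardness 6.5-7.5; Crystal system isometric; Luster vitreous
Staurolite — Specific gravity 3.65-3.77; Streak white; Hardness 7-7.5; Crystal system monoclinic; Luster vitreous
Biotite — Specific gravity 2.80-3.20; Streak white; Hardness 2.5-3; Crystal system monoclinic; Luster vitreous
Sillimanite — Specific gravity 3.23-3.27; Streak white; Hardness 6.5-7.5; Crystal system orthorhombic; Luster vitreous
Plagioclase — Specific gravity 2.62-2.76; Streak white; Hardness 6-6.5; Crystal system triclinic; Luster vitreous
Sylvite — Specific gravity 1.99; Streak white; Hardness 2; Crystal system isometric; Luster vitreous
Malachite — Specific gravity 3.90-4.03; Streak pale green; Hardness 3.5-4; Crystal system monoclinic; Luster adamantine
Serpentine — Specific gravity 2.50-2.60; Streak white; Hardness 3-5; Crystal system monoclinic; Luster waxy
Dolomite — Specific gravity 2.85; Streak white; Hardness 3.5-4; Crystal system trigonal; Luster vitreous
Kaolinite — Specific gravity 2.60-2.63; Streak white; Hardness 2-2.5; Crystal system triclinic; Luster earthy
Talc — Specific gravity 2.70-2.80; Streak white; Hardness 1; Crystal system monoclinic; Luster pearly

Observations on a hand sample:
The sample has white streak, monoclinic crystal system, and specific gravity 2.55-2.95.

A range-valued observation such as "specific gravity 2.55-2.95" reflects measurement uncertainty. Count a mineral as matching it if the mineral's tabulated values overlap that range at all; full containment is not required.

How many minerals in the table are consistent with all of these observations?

White streak is inconsistent with Cassiterite, Sphalerite, Malachite.
Monoclinic crystal system: Staurolite, Biotite, Serpentine, Talc remain.
Specific gravity 2.55-2.95 eliminates Staurolite.
Consistent with every observation: Biotite, Serpentine, Talc.
That is 3 minerals.

3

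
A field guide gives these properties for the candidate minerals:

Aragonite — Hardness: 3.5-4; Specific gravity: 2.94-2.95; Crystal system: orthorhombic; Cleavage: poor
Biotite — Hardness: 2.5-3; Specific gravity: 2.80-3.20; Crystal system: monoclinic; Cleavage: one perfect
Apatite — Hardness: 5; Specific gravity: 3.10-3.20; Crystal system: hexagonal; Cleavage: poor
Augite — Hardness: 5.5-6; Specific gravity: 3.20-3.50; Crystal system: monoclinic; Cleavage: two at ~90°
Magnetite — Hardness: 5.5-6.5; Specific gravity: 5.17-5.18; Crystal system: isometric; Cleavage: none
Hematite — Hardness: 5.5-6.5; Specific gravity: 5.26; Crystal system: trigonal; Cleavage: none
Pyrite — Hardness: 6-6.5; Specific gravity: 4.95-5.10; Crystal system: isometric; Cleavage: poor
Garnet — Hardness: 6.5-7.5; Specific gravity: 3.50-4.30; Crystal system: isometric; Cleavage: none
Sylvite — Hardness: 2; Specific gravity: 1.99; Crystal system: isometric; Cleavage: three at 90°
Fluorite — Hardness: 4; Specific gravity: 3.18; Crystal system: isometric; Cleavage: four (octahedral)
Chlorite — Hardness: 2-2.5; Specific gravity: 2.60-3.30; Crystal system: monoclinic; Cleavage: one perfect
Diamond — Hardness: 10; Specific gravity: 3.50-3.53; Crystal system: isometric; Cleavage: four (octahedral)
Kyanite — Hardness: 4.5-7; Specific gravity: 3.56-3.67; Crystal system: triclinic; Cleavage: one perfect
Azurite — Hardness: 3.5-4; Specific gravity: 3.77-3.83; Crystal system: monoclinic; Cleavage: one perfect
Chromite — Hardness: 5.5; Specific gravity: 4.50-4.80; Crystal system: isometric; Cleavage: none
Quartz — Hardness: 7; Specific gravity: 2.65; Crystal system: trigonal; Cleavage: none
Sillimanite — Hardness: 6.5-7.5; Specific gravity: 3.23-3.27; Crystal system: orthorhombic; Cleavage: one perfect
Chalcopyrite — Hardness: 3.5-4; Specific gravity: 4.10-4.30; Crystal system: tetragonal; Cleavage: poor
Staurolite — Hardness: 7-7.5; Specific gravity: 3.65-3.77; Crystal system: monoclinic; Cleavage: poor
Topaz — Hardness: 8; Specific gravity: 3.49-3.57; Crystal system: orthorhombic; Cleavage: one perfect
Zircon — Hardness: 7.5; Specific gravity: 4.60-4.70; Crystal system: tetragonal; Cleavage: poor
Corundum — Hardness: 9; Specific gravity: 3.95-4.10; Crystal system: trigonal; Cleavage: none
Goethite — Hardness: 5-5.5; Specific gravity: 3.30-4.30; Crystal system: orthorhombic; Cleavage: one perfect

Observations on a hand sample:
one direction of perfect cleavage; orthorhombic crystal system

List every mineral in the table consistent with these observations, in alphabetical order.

One direction of perfect cleavage: only Biotite, Chlorite, Kyanite, Azurite, Sillimanite, Topaz, Goethite remain.
Orthorhombic crystal system: narrows the field to Sillimanite, Topaz, Goethite.
Consistent with every observation: Goethite, Sillimanite, Topaz.

Goethite, Sillimanite, Topaz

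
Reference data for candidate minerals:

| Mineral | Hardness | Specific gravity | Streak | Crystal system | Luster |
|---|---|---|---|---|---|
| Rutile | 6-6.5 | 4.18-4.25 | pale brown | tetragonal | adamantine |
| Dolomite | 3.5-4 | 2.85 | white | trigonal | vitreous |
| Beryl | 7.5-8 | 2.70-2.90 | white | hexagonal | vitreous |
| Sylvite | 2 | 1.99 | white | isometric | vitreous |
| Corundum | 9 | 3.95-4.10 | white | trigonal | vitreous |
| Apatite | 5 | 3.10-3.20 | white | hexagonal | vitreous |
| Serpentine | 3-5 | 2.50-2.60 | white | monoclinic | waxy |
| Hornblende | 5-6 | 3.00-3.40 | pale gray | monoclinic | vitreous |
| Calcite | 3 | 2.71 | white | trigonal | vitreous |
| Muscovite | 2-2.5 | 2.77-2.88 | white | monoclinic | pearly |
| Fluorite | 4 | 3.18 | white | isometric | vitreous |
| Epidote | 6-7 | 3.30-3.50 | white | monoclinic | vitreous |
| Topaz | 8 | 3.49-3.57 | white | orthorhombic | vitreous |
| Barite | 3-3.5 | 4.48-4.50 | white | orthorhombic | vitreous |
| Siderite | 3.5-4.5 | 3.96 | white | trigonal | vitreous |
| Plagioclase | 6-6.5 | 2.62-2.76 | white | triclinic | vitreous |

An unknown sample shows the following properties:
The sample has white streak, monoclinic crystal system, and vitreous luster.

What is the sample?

White streak is inconsistent with Rutile, Hornblende.
Monoclinic crystal system: only Serpentine, Muscovite, Epidote remain.
Vitreous luster: Epidote remains.
Epidote is the sole remaining match.

Epidote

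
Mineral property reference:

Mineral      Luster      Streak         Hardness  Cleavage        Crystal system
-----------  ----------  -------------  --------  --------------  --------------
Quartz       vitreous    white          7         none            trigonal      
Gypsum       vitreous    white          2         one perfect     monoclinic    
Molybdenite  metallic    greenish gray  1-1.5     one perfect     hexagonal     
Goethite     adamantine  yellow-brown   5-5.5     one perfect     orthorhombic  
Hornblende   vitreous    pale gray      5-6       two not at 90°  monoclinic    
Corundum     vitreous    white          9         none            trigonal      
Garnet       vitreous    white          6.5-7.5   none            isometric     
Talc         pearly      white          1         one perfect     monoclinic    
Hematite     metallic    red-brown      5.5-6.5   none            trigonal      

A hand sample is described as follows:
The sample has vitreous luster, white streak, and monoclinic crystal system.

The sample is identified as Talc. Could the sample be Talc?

Vitreous luster — Talc has pearly luster; a mismatch.
White streak — matches Talc (white streak).
Monoclinic crystal system — matches Talc (monoclinic system).
The luster observation rules out Talc.

Inconsistent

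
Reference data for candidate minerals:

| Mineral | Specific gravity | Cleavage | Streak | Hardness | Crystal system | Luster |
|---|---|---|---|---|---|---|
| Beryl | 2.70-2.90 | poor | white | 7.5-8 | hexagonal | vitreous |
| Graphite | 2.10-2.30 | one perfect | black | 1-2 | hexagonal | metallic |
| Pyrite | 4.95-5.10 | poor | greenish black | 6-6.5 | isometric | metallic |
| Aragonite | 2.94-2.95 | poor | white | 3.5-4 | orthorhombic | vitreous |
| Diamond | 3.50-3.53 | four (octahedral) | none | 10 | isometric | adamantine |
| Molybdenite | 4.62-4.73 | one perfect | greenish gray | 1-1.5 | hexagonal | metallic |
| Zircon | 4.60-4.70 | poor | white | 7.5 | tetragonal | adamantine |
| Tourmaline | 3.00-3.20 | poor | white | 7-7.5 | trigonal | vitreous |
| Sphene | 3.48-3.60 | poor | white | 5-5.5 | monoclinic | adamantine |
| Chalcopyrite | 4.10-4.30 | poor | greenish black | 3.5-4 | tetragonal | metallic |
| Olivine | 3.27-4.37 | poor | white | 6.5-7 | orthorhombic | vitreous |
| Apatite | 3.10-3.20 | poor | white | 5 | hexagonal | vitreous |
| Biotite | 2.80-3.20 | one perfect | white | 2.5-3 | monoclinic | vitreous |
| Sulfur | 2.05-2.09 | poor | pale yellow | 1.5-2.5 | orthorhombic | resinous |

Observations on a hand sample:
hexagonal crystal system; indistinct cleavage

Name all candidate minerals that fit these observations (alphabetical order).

Apatite, Beryl

Hexagonal crystal system — only Beryl, Graphite, Molybdenite, Apatite remain.
Indistinct cleavage rules out Graphite, Molybdenite.
Consistent with every observation: Apatite, Beryl.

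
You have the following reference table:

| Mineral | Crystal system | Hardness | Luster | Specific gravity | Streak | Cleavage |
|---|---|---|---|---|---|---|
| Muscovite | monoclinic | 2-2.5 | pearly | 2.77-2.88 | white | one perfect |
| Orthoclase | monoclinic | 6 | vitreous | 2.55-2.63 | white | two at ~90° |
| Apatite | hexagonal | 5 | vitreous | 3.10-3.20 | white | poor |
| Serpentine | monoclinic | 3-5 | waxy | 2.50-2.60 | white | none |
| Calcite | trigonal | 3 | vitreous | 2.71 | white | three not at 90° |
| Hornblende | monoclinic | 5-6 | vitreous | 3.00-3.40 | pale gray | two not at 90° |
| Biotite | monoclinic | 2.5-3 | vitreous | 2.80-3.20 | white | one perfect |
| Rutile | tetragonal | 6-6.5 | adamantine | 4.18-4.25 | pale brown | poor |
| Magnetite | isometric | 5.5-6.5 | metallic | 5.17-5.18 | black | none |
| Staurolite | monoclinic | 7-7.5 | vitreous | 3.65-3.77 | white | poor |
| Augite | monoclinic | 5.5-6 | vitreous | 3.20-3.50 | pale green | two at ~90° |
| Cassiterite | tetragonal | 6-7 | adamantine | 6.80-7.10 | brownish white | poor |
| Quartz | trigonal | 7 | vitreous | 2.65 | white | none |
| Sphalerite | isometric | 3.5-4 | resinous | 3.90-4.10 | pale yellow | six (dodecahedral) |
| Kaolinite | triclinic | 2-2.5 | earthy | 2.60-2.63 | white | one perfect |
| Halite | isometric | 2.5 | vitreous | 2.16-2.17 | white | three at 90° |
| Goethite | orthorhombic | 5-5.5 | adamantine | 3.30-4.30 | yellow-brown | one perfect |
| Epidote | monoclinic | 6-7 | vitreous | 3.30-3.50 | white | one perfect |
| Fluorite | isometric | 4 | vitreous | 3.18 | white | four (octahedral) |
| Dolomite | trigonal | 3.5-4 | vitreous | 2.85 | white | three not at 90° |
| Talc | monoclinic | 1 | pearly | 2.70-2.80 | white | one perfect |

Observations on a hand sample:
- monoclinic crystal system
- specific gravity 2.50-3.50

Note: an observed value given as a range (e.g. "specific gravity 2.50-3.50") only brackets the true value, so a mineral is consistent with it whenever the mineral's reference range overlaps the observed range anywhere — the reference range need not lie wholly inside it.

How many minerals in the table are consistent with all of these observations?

8

Monoclinic crystal system: narrows the field to Muscovite, Orthoclase, Serpentine, Hornblende, Biotite, Staurolite, Augite, Epidote, Talc.
Specific gravity 2.50-3.50 is inconsistent with Staurolite.
The minerals that satisfy all observations are Augite, Biotite, Epidote, Hornblende, Muscovite, Orthoclase, Serpentine, Talc.
That is 8 minerals.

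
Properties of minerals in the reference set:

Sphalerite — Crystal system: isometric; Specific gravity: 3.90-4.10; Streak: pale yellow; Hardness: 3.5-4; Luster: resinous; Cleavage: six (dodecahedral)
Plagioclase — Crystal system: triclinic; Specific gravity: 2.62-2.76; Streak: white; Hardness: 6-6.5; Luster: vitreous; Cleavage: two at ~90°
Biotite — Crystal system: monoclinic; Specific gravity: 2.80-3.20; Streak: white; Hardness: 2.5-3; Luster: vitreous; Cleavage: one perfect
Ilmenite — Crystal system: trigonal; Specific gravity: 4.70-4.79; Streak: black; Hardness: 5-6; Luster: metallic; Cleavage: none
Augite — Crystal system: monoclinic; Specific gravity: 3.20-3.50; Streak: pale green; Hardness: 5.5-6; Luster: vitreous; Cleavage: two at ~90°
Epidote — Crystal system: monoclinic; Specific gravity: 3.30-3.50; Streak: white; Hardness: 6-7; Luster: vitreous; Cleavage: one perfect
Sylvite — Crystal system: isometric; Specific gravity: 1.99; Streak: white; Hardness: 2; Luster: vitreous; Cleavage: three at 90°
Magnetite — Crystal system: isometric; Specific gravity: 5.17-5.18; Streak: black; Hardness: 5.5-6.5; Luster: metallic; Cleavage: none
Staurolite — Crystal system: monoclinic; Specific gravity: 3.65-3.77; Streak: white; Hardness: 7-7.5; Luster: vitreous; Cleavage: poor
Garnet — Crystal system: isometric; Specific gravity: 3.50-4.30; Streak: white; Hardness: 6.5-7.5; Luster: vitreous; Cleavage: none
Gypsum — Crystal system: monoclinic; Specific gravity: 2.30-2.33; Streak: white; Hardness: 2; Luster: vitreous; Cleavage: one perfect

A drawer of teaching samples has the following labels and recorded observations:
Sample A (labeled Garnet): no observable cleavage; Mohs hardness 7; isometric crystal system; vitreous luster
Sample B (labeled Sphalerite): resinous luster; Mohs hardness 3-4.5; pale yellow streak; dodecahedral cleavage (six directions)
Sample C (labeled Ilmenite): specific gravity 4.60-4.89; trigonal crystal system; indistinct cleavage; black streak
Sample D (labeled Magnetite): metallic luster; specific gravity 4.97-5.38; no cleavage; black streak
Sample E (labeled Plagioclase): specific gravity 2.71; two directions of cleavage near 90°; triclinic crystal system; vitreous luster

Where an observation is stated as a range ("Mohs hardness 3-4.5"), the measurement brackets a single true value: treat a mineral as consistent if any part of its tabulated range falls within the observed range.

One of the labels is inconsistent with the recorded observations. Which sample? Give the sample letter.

C

Sample A: observations are consistent with Garnet.
Sample B: observations are consistent with Sphalerite.
Sample C: Ilmenite has cleavage none, but the record shows indistinct cleavage — this label is wrong.
Sample D: observations are consistent with Magnetite.
Sample E: observations are consistent with Plagioclase.
The mislabeled specimen is C.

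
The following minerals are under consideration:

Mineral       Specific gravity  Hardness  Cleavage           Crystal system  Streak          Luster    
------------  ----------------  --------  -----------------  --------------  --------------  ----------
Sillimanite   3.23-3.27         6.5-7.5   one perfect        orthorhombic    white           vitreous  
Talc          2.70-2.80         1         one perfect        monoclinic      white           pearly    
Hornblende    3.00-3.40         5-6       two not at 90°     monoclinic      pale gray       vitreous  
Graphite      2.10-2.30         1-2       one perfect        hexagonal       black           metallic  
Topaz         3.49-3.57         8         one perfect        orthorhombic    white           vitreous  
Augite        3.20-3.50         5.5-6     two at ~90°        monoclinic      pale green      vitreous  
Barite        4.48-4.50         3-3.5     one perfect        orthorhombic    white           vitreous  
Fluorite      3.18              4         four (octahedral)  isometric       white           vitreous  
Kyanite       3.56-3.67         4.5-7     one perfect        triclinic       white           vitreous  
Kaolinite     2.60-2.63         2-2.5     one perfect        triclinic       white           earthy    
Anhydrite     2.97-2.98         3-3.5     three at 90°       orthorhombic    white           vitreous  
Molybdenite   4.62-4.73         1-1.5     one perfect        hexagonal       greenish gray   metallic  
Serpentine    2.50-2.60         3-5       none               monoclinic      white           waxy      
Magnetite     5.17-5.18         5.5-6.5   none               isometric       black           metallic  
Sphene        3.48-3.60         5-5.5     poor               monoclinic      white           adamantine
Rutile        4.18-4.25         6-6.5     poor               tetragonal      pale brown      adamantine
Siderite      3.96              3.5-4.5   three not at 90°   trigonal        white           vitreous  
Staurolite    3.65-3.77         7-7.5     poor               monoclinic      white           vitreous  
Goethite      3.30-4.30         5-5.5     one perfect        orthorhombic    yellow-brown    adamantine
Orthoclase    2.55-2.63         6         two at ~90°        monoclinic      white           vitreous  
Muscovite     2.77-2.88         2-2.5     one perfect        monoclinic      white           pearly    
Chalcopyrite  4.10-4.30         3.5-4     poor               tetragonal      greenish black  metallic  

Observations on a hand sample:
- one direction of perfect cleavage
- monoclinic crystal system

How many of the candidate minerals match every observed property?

2

One direction of perfect cleavage: only Sillimanite, Talc, Graphite, Topaz, Barite, Kyanite, Kaolinite, Molybdenite, Goethite, Muscovite remain.
Monoclinic crystal system: Talc, Muscovite remain.
The minerals that satisfy all observations are Muscovite, Talc.
That is 2 minerals.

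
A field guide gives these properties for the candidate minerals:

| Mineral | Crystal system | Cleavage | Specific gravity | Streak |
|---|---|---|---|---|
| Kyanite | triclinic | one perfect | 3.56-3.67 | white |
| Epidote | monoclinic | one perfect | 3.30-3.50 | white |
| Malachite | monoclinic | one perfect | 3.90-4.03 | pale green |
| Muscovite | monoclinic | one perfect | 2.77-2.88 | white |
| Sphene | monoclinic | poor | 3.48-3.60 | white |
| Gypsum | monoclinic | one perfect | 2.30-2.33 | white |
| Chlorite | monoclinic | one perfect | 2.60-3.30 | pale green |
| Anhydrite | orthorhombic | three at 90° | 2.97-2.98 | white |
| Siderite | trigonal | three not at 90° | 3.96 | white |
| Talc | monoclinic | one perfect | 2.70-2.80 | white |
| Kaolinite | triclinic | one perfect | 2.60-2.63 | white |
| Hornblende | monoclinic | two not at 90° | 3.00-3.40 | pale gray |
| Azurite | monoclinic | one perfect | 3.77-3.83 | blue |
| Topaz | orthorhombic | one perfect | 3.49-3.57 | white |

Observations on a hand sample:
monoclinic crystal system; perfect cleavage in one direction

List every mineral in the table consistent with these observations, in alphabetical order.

Monoclinic crystal system eliminates Kyanite, Anhydrite, Siderite, Kaolinite, Topaz.
Perfect cleavage in one direction is inconsistent with Sphene, Hornblende.
Consistent with every observation: Azurite, Chlorite, Epidote, Gypsum, Malachite, Muscovite, Talc.

Azurite, Chlorite, Epidote, Gypsum, Malachite, Muscovite, Talc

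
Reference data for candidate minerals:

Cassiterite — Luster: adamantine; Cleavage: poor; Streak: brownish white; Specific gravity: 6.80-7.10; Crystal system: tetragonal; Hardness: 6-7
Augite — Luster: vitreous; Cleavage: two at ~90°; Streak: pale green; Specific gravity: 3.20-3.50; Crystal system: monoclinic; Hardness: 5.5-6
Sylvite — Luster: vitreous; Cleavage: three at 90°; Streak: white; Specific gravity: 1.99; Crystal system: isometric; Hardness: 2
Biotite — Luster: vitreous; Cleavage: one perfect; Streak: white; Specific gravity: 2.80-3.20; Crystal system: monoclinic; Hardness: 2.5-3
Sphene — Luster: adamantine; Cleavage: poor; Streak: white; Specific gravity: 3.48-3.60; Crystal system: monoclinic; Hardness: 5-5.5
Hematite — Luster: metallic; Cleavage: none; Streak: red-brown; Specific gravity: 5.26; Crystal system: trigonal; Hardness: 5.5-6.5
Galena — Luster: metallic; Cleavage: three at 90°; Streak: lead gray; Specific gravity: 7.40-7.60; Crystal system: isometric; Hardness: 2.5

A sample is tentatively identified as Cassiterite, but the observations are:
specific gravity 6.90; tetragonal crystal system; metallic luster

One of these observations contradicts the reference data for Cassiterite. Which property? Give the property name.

Specific gravity 6.90: Cassiterite has SG 6.80-7.10 — matches.
Tetragonal crystal system: Cassiterite has tetragonal system — matches.
Metallic luster: Cassiterite has adamantine luster — does not match.
Everything matches except the luster.

luster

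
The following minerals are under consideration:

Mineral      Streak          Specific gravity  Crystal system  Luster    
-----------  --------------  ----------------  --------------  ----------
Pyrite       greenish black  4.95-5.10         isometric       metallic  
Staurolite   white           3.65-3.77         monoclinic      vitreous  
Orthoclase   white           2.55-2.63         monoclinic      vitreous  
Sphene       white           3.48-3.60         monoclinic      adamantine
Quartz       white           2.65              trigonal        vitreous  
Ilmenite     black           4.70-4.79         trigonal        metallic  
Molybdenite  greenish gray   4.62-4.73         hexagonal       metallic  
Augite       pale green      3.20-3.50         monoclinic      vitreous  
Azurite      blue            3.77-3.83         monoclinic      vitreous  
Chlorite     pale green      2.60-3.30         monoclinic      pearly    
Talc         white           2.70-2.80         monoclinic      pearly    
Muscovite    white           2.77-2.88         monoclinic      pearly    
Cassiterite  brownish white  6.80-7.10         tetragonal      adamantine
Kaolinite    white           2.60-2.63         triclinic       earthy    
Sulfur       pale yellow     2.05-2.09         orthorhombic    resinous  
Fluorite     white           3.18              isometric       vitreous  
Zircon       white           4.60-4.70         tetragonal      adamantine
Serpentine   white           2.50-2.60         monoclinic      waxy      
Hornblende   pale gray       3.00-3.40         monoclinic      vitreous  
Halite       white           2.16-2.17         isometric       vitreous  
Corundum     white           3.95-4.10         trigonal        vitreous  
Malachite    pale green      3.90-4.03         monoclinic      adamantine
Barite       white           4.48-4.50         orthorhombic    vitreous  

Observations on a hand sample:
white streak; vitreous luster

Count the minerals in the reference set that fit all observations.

7

White streak: only Staurolite, Orthoclase, Sphene, Quartz, Talc, Muscovite, Kaolinite, Fluorite, Zircon, Serpentine, Halite, Corundum, Barite remain.
Vitreous luster excludes Sphene, Talc, Muscovite, Kaolinite, Zircon, Serpentine.
Remaining candidates: Barite, Corundum, Fluorite, Halite, Orthoclase, Quartz, Staurolite.
That is 7 minerals.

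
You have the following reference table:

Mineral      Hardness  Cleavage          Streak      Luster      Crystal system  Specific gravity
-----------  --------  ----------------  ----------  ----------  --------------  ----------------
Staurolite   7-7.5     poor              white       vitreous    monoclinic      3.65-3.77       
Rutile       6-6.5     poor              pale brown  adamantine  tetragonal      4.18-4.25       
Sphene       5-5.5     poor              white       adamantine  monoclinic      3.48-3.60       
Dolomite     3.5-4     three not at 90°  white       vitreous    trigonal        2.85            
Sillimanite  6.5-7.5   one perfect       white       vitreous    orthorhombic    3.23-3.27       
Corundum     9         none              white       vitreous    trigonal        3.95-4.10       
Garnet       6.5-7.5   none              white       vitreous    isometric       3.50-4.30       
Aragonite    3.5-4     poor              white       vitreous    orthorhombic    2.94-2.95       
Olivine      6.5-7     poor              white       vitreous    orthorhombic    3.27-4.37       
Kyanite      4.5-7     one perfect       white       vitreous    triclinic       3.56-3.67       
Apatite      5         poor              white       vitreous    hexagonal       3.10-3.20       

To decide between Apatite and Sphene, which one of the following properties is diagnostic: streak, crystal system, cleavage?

Streak: both white — shared.
Crystal system: Apatite hexagonal, Sphene monoclinic — different.
Cleavage: both poor — shared.
Crystal system is the diagnostic property here.

crystal system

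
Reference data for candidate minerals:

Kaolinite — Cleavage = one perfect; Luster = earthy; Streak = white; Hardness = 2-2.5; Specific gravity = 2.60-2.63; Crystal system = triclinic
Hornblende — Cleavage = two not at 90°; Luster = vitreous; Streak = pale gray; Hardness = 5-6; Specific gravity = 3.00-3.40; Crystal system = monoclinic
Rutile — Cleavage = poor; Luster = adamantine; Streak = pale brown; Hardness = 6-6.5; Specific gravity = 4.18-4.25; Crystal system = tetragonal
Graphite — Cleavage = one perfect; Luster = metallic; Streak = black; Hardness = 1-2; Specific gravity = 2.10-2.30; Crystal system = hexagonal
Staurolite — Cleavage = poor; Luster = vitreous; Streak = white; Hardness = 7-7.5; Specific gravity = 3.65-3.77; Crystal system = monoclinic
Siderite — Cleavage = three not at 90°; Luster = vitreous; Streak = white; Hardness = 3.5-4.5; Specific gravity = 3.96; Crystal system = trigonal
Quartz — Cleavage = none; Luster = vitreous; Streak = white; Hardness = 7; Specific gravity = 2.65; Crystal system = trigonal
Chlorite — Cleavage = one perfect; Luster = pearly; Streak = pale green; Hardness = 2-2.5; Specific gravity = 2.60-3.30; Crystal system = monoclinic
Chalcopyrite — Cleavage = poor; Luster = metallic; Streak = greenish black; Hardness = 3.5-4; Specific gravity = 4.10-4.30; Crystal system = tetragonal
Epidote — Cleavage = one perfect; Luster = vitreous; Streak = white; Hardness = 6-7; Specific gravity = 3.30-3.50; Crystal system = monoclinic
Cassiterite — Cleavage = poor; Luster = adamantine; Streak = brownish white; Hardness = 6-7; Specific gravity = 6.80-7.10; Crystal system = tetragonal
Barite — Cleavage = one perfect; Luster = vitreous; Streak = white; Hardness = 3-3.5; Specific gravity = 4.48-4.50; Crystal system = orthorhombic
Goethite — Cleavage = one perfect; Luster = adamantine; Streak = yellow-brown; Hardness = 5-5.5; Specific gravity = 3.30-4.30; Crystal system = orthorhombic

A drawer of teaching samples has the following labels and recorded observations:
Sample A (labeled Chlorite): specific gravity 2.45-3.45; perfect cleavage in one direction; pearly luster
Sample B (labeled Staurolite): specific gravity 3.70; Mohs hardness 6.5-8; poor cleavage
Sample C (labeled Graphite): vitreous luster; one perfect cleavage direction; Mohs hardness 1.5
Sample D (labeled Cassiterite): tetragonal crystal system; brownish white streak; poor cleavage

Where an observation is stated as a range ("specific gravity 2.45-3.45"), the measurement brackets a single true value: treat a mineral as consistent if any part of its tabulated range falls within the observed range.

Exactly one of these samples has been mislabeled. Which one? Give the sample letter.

C

Sample A: nothing contradicts Chlorite.
Sample B: nothing contradicts Staurolite.
Sample C: vitreous luster is outside the reference for Graphite (metallic luster) — mislabeled.
Sample D: nothing contradicts Cassiterite.
Only sample C is inconsistent with its label.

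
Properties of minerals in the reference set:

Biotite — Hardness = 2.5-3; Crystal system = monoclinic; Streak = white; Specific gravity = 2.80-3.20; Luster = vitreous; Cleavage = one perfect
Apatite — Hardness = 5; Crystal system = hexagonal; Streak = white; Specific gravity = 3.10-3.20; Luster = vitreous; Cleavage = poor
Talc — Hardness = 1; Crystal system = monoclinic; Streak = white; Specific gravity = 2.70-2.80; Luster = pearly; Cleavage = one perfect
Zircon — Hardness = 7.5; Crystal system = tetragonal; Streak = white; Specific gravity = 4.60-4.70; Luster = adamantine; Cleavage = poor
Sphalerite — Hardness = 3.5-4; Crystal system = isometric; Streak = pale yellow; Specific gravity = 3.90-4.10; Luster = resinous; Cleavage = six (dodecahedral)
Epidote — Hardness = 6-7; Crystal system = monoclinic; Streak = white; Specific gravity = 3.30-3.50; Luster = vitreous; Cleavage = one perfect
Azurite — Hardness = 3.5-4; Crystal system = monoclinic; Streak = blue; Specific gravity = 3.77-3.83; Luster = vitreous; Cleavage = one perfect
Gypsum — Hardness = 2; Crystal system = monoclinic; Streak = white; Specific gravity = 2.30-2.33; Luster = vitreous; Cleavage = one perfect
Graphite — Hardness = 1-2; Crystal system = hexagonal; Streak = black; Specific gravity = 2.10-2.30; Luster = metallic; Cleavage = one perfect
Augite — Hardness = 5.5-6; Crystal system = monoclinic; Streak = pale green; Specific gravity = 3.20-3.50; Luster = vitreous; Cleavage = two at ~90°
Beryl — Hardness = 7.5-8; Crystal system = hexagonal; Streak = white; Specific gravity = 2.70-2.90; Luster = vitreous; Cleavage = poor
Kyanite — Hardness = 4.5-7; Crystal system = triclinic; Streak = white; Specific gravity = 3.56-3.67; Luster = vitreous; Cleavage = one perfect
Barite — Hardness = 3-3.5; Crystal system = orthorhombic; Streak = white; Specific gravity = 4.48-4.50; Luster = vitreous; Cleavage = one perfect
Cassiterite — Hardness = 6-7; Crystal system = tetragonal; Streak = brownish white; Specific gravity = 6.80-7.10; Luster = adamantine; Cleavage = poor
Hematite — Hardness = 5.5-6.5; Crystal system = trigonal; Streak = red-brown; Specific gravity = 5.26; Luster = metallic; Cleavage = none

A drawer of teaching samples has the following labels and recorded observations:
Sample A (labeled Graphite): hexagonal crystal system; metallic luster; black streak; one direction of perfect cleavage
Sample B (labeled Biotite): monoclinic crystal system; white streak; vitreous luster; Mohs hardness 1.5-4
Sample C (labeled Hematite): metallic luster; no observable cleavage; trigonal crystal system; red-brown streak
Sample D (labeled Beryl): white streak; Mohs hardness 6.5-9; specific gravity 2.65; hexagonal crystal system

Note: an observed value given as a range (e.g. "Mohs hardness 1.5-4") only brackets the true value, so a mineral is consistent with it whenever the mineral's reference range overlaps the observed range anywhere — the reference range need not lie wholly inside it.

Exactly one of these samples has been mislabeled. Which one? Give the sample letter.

D

Sample A: every observation is compatible with the reference values for Graphite.
Sample B: every observation is compatible with the reference values for Biotite.
Sample C: every observation is compatible with the reference values for Hematite.
Sample D: specific gravity 2.65 is outside the reference for Beryl (SG 2.70-2.90) — mislabeled.
Only sample D is inconsistent with its label.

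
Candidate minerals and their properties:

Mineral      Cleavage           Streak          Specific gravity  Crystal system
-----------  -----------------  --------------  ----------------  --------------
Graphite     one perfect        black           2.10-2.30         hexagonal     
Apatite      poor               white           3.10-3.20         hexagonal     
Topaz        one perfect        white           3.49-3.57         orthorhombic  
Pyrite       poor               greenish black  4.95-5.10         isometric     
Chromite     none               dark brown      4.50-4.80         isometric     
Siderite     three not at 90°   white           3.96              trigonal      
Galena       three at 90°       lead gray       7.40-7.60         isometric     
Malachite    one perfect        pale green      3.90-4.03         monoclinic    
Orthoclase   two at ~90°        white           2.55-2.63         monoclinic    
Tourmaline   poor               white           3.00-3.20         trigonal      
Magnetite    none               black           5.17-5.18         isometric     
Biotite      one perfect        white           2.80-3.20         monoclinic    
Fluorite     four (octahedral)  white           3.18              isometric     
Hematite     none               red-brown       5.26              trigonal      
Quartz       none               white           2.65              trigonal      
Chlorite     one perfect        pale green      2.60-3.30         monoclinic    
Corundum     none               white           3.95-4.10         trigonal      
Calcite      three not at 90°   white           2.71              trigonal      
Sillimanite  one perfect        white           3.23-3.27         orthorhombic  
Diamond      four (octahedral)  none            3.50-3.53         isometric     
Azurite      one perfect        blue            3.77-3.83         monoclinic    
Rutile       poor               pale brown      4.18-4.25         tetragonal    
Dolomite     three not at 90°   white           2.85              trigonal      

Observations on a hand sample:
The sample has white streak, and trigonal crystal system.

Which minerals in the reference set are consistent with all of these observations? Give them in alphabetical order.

Calcite, Corundum, Dolomite, Quartz, Siderite, Tourmaline

White streak: only Apatite, Topaz, Siderite, Orthoclase, Tourmaline, Biotite, Fluorite, Quartz, Corundum, Calcite, Sillimanite, Dolomite remain.
Trigonal crystal system excludes Apatite, Topaz, Orthoclase, Biotite, Fluorite, Sillimanite.
The minerals that satisfy all observations are Calcite, Corundum, Dolomite, Quartz, Siderite, Tourmaline.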